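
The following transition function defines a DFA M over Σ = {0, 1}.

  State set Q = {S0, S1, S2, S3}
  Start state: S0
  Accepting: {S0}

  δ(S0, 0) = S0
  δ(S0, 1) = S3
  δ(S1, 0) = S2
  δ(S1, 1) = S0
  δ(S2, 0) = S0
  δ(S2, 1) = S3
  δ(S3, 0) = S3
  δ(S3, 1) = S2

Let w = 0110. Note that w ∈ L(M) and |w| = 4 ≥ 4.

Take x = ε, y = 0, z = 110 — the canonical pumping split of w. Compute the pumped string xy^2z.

00110

xy^2z = ε·0·0·110 = 00110.
Reading y = 0 takes M from S0 back to S0, so after x·y·y the machine is still in S0, and z then leads to the accepting state S0. Hence 00110 ∈ L(M).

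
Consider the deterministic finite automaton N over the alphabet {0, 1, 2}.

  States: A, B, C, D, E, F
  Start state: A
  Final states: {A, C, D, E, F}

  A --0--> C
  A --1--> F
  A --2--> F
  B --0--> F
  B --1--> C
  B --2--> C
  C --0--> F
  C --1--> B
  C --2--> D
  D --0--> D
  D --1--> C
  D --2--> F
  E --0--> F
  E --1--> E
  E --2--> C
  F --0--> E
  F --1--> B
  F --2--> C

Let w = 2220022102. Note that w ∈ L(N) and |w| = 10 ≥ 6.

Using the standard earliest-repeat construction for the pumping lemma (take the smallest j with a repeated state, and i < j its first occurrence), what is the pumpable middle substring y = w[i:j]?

0

State sequence: A -2-> F -2-> C -2-> D -0-> D -0-> D -2-> F -2-> C -1-> B -0-> F -2-> C
First repeat at step 4: D was already visited.

So i = 3, j = 4, giving x = w[0:3] = 222, y = w[3:4] = 0, z = w[4:10] = 022102.
Check: |xy| = 4 ≤ 6 and |y| = 1 ≥ 1. Reading y takes N from D back to D, so every xyⁱz is accepted.
Since N has 6 states, any run of length ≥ 6 visits 6+1 states, so by pigeonhole some state repeats within the first 6 steps — that repeat gives the pumpable loop.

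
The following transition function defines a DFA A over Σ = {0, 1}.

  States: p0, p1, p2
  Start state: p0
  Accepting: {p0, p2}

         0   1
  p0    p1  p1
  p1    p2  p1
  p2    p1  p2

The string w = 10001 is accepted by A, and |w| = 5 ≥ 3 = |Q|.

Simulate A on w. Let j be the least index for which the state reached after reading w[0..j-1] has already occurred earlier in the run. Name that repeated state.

State sequence: p0 -1-> p1 -0-> p2 -0-> p1 -0-> p2 -1-> p2
First repeat at step 3: p1 was already visited.

The earliest repeat is at step j = 3: A is in p1, which it already visited at step i = 1.
Since A has 3 states, any run of length ≥ 3 visits 3+1 states, so by pigeonhole some state repeats within the first 3 steps — that repeat gives the pumpable loop.

p1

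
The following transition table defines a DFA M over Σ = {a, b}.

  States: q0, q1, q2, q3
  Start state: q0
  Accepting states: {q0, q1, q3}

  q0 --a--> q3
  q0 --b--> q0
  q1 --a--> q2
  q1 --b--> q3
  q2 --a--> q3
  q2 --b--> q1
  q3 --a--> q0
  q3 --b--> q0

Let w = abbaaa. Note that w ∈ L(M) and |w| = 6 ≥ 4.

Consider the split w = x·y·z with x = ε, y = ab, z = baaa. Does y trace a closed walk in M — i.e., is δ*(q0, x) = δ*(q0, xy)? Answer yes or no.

yes

Run of M on the first 2 characters of w = a b:
  step 0: q0  (start)
  step 1: q3  (read a: q0→q3)
  step 2: q0  (read b: q3→q0)

After x (step 0): q0. After xy (step 2): q0.
They match, so y = ab drives M around a cycle from q0 back to itself; pumping y any number of times keeps M in q0 before reading z, and xyⁱz ∈ L(M) for every i ≥ 0.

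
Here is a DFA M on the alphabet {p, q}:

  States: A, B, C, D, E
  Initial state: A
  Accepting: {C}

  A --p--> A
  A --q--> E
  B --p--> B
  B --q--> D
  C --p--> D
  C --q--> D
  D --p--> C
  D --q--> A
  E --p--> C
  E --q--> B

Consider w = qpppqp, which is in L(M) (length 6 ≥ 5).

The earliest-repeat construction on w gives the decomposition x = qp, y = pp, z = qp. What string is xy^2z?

qpppppqp

xy^2z = qp·pp·pp·qp = qpppppqp.
Reading y = pp takes M from C back to C, so after x·y·y the machine is still in C, and z then leads to the accepting state C. Hence qpppppqp ∈ L(M).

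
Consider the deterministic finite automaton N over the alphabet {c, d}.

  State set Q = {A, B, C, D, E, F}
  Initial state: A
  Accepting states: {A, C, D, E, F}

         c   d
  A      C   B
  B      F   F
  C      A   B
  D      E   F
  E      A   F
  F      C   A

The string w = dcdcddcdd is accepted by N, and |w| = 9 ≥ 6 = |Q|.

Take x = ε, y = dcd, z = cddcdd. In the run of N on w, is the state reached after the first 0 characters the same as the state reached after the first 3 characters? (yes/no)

yes

Run of N on the first 3 characters of w = d c d:
  step 0: A  (start)
  step 1: B  (read d: A→B)
  step 2: F  (read c: B→F)
  step 3: A  (read d: F→A)

After x (step 0): A. After xy (step 3): A.
They match, so y = dcd drives N around a cycle from A back to itself; pumping y any number of times keeps N in A before reading z, and xyⁱz ∈ L(N) for every i ≥ 0.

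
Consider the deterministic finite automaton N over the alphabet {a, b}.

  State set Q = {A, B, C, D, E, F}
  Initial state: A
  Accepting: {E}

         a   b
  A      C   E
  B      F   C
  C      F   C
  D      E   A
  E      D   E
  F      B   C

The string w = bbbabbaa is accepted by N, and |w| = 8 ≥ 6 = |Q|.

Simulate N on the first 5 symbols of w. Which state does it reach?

A

Run of N on the first 5 characters of w = b b b a b:
  step 0: A  (start)
  step 1: E  (read b: A→E)
  step 2: E  (read b: E→E)
  step 3: E  (read b: E→E)
  step 4: D  (read a: E→D)
  step 5: A  (read b: D→A)

After reading 5 characters, N is in state A.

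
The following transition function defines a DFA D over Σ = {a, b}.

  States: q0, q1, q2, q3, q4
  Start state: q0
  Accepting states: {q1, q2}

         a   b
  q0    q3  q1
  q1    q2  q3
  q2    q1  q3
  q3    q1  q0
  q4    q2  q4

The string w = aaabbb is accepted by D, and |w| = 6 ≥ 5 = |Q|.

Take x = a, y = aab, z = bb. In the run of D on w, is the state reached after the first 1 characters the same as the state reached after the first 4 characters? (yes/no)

Run of D on the first 4 characters of w = a a a b:
  step 0: q0  (start)
  step 1: q3  (read a: q0→q3)
  step 2: q1  (read a: q3→q1)
  step 3: q2  (read a: q1→q2)
  step 4: q3  (read b: q2→q3)

After x (step 1): q3. After xy (step 4): q3.
They match, so y = aab drives D around a cycle from q3 back to itself; pumping y any number of times keeps D in q3 before reading z, and xyⁱz ∈ L(D) for every i ≥ 0.

yes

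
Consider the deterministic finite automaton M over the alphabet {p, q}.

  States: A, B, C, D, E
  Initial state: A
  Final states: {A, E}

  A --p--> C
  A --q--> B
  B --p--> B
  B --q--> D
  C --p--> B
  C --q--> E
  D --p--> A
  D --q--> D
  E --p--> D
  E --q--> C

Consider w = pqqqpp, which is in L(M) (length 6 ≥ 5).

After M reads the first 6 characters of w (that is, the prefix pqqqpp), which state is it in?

A

State sequence: A -p-> C -q-> E -q-> C -q-> E -p-> D -p-> A

After reading 6 characters, M is in state A.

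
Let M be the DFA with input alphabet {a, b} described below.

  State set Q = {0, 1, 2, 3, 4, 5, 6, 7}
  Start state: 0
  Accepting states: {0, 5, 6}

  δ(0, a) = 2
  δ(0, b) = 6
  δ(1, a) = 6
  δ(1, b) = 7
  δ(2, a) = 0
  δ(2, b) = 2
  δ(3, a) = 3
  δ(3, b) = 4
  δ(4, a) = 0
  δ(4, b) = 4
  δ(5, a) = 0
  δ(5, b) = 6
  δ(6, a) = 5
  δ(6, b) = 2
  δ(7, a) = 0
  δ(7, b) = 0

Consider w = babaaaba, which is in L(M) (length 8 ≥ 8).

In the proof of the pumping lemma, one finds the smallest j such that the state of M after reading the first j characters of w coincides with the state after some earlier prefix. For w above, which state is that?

Run of M on w = b a b a a a b a:
  step 0: 0  (start)
  step 1: 6  (read b: 0→6)
  step 2: 5  (read a: 6→5)
  step 3: 6  (read b: 5→6)   ← first repeat (6 seen earlier)
  step 4: 5  (read a: 6→5)
  step 5: 0  (read a: 5→0)
  step 6: 2  (read a: 0→2)
  step 7: 2  (read b: 2→2)
  step 8: 0  (read a: 2→0)

The earliest repeat is at step j = 3: M is in 6, which it already visited at step i = 1.
With |Q| = 8, pigeonhole forces a state repeat no later than step 8; the substring read between the first and second visits to that state can be pumped.

6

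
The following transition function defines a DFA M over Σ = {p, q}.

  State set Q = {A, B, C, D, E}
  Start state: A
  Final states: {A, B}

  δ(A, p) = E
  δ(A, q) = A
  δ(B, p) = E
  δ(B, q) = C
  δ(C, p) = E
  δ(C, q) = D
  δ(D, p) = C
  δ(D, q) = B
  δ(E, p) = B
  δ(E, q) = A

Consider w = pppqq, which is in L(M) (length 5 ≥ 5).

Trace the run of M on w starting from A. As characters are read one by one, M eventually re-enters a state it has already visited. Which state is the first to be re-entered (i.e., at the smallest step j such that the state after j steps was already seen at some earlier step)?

E

Run of M on w = p p p q q:
  step 0: A  (start)
  step 1: E  (read p: A→E)
  step 2: B  (read p: E→B)
  step 3: E  (read p: B→E)   ← first repeat (E seen earlier)
  step 4: A  (read q: E→A)
  step 5: A  (read q: A→A)

The earliest repeat is at step j = 3: M is in E, which it already visited at step i = 1.
Pumping length from the standard proof: p = 5 (the number of states). The repeated state found above gives |xy| = j ≤ 5 and |y| = j − i ≥ 1.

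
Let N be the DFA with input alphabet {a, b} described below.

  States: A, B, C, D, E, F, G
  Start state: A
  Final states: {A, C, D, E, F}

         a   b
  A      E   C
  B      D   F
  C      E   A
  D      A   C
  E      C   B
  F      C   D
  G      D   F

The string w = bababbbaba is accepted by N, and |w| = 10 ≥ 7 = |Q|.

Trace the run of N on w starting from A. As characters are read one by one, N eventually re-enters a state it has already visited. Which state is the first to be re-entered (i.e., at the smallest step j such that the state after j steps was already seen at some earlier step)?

C

State sequence: A -b-> C -a-> E -b-> B -a-> D -b-> C -b-> A -b-> C -a-> E -b-> B -a-> D
First repeat at step 5: C was already visited.

The earliest repeat is at step j = 5: N is in C, which it already visited at step i = 1.
With |Q| = 7, pigeonhole forces a state repeat no later than step 7; the substring read between the first and second visits to that state can be pumped.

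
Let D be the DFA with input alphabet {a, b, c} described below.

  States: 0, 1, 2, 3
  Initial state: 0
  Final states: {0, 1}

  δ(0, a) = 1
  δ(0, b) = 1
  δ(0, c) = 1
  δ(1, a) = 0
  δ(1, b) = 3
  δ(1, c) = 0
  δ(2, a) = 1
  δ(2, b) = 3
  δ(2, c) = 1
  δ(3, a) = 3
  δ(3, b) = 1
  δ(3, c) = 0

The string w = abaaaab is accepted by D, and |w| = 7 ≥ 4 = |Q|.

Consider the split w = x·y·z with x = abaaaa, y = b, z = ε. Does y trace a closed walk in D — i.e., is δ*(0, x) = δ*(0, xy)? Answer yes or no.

no

State sequence: 0 -a-> 1 -b-> 3 -a-> 3 -a-> 3 -a-> 3 -a-> 3 -b-> 1

After x (step 6): 3. After xy (step 7): 1.
They differ (3 ≠ 1), so y is not a cycle from the state after x; this split is not the one the pumping-lemma construction produces, and pumping y need not keep the string in L(D).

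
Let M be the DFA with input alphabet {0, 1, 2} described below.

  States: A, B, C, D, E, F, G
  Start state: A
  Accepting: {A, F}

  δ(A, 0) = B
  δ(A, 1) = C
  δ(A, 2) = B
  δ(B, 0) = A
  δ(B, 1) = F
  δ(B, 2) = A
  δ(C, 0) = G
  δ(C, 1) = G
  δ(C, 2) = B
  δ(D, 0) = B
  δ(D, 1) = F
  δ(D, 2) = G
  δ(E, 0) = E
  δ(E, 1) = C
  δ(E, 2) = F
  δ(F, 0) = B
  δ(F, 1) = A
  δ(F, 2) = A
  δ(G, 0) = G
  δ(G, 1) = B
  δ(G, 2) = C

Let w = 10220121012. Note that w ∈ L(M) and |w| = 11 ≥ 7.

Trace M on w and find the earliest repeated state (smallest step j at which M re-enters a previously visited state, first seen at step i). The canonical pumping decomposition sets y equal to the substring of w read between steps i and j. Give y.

State sequence: A -1-> C -0-> G -2-> C -2-> B -0-> A -1-> C -2-> B -1-> F -0-> B -1-> F -2-> A
First repeat at step 3: C was already visited.

So i = 1, j = 3, giving x = w[0:1] = 1, y = w[1:3] = 02, z = w[3:11] = 20121012.
Check: |xy| = 3 ≤ 7 and |y| = 2 ≥ 1. Reading y takes M from C back to C, so every xyⁱz is accepted.
Since M has 7 states, any run of length ≥ 7 visits 7+1 states, so by pigeonhole some state repeats within the first 7 steps — that repeat gives the pumpable loop.

02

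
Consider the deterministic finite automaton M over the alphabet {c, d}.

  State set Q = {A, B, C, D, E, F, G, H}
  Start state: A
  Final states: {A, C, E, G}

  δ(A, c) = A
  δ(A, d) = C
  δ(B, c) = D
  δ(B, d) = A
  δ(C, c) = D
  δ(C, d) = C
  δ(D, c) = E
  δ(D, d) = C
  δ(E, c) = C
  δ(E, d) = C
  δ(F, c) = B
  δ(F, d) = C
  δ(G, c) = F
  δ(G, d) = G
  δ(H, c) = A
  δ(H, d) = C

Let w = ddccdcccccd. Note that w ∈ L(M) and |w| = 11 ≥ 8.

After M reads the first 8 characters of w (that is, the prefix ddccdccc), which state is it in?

State sequence: A -d-> C -d-> C -c-> D -c-> E -d-> C -c-> D -c-> E -c-> C

After reading 8 characters, M is in state C.

C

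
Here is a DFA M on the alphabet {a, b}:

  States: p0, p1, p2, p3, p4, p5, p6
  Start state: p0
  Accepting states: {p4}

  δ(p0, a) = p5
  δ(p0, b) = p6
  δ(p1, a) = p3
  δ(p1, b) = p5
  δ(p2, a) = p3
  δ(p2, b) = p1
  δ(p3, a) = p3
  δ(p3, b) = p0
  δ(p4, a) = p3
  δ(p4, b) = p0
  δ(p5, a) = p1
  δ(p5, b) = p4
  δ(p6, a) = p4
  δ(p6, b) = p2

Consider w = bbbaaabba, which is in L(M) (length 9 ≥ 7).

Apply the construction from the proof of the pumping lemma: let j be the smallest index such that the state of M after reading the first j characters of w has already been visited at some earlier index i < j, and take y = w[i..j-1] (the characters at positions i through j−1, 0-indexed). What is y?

a

Run of M on w = b b b a a a b b a:
  step 0: p0  (start)
  step 1: p6  (read b: p0→p6)
  step 2: p2  (read b: p6→p2)
  step 3: p1  (read b: p2→p1)
  step 4: p3  (read a: p1→p3)
  step 5: p3  (read a: p3→p3)   ← first repeat (p3 seen earlier)
  step 6: p3  (read a: p3→p3)
  step 7: p0  (read b: p3→p0)
  step 8: p6  (read b: p0→p6)
  step 9: p4  (read a: p6→p4)

So i = 4, j = 5, giving x = w[0:4] = bbba, y = w[4:5] = a, z = w[5:9] = abba.
Check: |xy| = 5 ≤ 7 and |y| = 1 ≥ 1. Reading y takes M from p3 back to p3, so every xyⁱz is accepted.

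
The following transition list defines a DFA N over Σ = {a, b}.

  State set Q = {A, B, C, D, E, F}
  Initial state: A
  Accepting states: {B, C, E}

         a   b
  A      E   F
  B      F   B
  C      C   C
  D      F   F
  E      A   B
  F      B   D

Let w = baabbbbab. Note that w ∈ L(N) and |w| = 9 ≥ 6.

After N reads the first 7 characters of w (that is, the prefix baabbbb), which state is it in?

Run of N on the first 7 characters of w = b a a b b b b:
  step 0: A  (start)
  step 1: F  (read b: A→F)
  step 2: B  (read a: F→B)
  step 3: F  (read a: B→F)
  step 4: D  (read b: F→D)
  step 5: F  (read b: D→F)
  step 6: D  (read b: F→D)
  step 7: F  (read b: D→F)

After reading 7 characters, N is in state F.
(This kind of state-tracing is the core of the pumping-lemma construction: with 6 states, pigeonhole forces a repeat within the first 6 steps.)

F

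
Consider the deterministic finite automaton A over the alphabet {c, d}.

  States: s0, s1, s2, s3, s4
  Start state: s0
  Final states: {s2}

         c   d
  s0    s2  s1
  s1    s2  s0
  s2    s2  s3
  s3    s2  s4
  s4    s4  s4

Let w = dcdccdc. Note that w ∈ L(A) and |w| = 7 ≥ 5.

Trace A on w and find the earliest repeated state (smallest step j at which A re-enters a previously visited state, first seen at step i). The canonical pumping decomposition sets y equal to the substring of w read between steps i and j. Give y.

dc

State sequence: s0 -d-> s1 -c-> s2 -d-> s3 -c-> s2 -c-> s2 -d-> s3 -c-> s2
First repeat at step 4: s2 was already visited.

So i = 2, j = 4, giving x = w[0:2] = dc, y = w[2:4] = dc, z = w[4:7] = cdc.
Check: |xy| = 4 ≤ 5 and |y| = 2 ≥ 1. Reading y takes A from s2 back to s2, so every xyⁱz is accepted.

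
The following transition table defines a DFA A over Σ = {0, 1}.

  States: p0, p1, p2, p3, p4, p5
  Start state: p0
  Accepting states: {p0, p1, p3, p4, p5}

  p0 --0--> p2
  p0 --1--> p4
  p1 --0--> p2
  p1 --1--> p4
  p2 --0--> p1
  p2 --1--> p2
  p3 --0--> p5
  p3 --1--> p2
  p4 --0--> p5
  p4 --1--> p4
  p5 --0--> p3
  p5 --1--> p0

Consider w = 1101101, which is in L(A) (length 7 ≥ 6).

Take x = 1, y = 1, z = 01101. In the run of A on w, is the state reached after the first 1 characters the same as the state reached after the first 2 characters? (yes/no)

yes

Run of A on the first 2 characters of w = 1 1:
  step 0: p0  (start)
  step 1: p4  (read 1: p0→p4)
  step 2: p4  (read 1: p4→p4)

After x (step 1): p4. After xy (step 2): p4.
They match, so y = 1 drives A around a cycle from p4 back to itself; pumping y any number of times keeps A in p4 before reading z, and xyⁱz ∈ L(A) for every i ≥ 0.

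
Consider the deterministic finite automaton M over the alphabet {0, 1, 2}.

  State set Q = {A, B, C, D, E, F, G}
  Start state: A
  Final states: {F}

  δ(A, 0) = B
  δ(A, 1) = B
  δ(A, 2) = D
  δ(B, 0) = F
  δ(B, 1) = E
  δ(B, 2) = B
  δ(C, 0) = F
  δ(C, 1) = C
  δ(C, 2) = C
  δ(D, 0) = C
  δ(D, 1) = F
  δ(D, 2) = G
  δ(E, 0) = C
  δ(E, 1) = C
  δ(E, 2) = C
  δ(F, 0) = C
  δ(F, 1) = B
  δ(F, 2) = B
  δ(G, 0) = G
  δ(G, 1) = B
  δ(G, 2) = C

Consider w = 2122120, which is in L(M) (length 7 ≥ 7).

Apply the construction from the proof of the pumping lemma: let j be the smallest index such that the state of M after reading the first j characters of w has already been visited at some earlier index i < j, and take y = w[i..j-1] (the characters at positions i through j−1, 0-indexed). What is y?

Run of M on w = 2 1 2 2 1 2 0:
  step 0: A  (start)
  step 1: D  (read 2: A→D)
  step 2: F  (read 1: D→F)
  step 3: B  (read 2: F→B)
  step 4: B  (read 2: B→B)   ← first repeat (B seen earlier)
  step 5: E  (read 1: B→E)
  step 6: C  (read 2: E→C)
  step 7: F  (read 0: C→F)

So i = 3, j = 4, giving x = w[0:3] = 212, y = w[3:4] = 2, z = w[4:7] = 120.
Check: |xy| = 4 ≤ 7 and |y| = 1 ≥ 1. Reading y takes M from B back to B, so every xyⁱz is accepted.
The DFA has 7 states, so the proof of the pumping lemma guarantees a repeated state among the first 7+1 visited; the segment between the two visits is the pumpable y.

2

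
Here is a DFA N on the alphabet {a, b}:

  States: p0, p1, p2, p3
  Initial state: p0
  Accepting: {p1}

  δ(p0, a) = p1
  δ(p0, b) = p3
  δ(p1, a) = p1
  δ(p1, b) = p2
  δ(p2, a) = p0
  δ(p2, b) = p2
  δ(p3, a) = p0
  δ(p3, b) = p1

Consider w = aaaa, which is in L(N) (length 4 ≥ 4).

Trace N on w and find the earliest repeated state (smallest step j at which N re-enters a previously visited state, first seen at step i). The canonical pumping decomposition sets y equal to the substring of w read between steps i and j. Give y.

a

Run of N on w = a a a a:
  step 0: p0  (start)
  step 1: p1  (read a: p0→p1)
  step 2: p1  (read a: p1→p1)   ← first repeat (p1 seen earlier)
  step 3: p1  (read a: p1→p1)
  step 4: p1  (read a: p1→p1)

So i = 1, j = 2, giving x = w[0:1] = a, y = w[1:2] = a, z = w[2:4] = aa.
Check: |xy| = 2 ≤ 4 and |y| = 1 ≥ 1. Reading y takes N from p1 back to p1, so every xyⁱz is accepted.
The DFA has 4 states, so the proof of the pumping lemma guarantees a repeated state among the first 4+1 visited; the segment between the two visits is the pumpable y.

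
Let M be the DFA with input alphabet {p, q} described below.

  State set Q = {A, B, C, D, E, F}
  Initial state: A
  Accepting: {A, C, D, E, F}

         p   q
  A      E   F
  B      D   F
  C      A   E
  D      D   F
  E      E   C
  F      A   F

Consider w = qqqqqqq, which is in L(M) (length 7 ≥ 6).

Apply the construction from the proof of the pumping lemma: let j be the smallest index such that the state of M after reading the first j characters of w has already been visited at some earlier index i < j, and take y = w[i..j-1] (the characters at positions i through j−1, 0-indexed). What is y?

State sequence: A -q-> F -q-> F -q-> F -q-> F -q-> F -q-> F -q-> F
First repeat at step 2: F was already visited.

So i = 1, j = 2, giving x = w[0:1] = q, y = w[1:2] = q, z = w[2:7] = qqqqq.
Check: |xy| = 2 ≤ 6 and |y| = 1 ≥ 1. Reading y takes M from F back to F, so every xyⁱz is accepted.
With |Q| = 6, pigeonhole forces a state repeat no later than step 6; the substring read between the first and second visits to that state can be pumped.

q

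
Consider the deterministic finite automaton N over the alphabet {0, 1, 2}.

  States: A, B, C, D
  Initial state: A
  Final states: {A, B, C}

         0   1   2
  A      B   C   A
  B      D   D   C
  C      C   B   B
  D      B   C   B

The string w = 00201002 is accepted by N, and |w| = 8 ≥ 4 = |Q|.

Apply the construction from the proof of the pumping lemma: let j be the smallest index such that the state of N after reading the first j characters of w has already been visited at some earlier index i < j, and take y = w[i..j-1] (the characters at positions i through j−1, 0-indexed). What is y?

02

Run of N on w = 0 0 2 0 1 0 0 2:
  step 0: A  (start)
  step 1: B  (read 0: A→B)
  step 2: D  (read 0: B→D)
  step 3: B  (read 2: D→B)   ← first repeat (B seen earlier)
  step 4: D  (read 0: B→D)
  step 5: C  (read 1: D→C)
  step 6: C  (read 0: C→C)
  step 7: C  (read 0: C→C)
  step 8: B  (read 2: C→B)

So i = 1, j = 3, giving x = w[0:1] = 0, y = w[1:3] = 02, z = w[3:8] = 01002.
Check: |xy| = 3 ≤ 4 and |y| = 2 ≥ 1. Reading y takes N from B back to B, so every xyⁱz is accepted.
The DFA has 4 states, so the proof of the pumping lemma guarantees a repeated state among the first 4+1 visited; the segment between the two visits is the pumpable y.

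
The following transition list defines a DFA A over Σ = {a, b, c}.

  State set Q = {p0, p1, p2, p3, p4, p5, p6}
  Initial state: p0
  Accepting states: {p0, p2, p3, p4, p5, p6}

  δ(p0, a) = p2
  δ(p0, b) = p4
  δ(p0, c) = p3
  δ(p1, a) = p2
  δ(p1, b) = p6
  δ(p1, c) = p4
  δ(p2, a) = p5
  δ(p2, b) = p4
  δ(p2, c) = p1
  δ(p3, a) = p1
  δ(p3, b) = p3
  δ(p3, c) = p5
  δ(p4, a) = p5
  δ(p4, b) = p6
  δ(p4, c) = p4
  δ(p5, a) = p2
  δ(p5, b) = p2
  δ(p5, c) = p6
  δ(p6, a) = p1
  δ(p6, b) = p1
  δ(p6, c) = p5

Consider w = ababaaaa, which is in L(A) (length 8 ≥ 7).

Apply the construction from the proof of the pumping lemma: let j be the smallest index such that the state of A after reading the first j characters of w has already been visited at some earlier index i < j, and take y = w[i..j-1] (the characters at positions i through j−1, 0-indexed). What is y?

bab

State sequence: p0 -a-> p2 -b-> p4 -a-> p5 -b-> p2 -a-> p5 -a-> p2 -a-> p5 -a-> p2
First repeat at step 4: p2 was already visited.

So i = 1, j = 4, giving x = w[0:1] = a, y = w[1:4] = bab, z = w[4:8] = aaaa.
Check: |xy| = 4 ≤ 7 and |y| = 3 ≥ 1. Reading y takes A from p2 back to p2, so every xyⁱz is accepted.
Since A has 7 states, any run of length ≥ 7 visits 7+1 states, so by pigeonhole some state repeats within the first 7 steps — that repeat gives the pumpable loop.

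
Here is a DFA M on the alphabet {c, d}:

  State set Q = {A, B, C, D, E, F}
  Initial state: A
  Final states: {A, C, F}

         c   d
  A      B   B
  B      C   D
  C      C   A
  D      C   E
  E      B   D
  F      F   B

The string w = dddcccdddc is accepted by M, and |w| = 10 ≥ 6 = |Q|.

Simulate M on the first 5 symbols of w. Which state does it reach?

C

Run of M on the first 5 characters of w = d d d c c:
  step 0: A  (start)
  step 1: B  (read d: A→B)
  step 2: D  (read d: B→D)
  step 3: E  (read d: D→E)
  step 4: B  (read c: E→B)
  step 5: C  (read c: B→C)

After reading 5 characters, M is in state C.
(This kind of state-tracing is the core of the pumping-lemma construction: with 6 states, pigeonhole forces a repeat within the first 6 steps.)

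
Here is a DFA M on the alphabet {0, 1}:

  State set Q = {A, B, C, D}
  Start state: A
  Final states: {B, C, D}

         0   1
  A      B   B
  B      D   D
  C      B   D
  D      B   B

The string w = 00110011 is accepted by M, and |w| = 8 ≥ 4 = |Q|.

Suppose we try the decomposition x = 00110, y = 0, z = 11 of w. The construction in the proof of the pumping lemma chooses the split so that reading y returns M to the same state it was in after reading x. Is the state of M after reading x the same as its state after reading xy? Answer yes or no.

no

Run of M on the first 6 characters of w = 0 0 1 1 0 0:
  step 0: A  (start)
  step 1: B  (read 0: A→B)
  step 2: D  (read 0: B→D)
  step 3: B  (read 1: D→B)
  step 4: D  (read 1: B→D)
  step 5: B  (read 0: D→B)
  step 6: D  (read 0: B→D)

After x (step 5): B. After xy (step 6): D.
They differ (B ≠ D), so y is not a cycle from the state after x; this split is not the one the pumping-lemma construction produces, and pumping y need not keep the string in L(M).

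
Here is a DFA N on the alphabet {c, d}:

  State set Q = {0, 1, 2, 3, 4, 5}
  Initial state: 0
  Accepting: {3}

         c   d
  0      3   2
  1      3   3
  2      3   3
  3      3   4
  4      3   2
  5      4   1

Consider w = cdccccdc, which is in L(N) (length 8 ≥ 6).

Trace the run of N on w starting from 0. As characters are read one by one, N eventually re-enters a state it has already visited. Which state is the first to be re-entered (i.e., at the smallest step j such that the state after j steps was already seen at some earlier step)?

Run of N on w = c d c c c c d c:
  step 0: 0  (start)
  step 1: 3  (read c: 0→3)
  step 2: 4  (read d: 3→4)
  step 3: 3  (read c: 4→3)   ← first repeat (3 seen earlier)
  step 4: 3  (read c: 3→3)
  step 5: 3  (read c: 3→3)
  step 6: 3  (read c: 3→3)
  step 7: 4  (read d: 3→4)
  step 8: 3  (read c: 4→3)

The earliest repeat is at step j = 3: N is in 3, which it already visited at step i = 1.

3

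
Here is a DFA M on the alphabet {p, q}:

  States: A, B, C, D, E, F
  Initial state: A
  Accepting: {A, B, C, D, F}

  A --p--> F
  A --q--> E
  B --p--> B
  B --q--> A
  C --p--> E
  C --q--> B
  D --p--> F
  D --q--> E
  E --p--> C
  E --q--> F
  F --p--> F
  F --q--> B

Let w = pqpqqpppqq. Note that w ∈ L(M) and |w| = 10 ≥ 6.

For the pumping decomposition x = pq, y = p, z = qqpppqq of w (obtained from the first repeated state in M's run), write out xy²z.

xy^2z = pq·p·p·qqpppqq = pqppqqpppqq.
Reading y = p takes M from B back to B, so after x·y·y the machine is still in B, and z then leads to the accepting state A. Hence pqppqqpppqq ∈ L(M).

pqppqqpppqq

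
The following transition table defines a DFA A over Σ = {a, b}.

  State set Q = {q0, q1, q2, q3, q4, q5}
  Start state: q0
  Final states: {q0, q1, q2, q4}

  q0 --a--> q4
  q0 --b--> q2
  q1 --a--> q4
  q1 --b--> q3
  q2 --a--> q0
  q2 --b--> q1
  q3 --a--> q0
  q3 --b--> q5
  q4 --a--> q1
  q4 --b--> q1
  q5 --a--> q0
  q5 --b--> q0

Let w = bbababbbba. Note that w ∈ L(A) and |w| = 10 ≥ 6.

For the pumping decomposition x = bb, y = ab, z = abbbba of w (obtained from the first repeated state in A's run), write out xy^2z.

bbabababbbba

xy^2z = bb·ab·ab·abbbba = bbabababbbba.
Reading y = ab takes A from q1 back to q1, so after x·y·y the machine is still in q1, and z then leads to the accepting state q4. Hence bbabababbbba ∈ L(A).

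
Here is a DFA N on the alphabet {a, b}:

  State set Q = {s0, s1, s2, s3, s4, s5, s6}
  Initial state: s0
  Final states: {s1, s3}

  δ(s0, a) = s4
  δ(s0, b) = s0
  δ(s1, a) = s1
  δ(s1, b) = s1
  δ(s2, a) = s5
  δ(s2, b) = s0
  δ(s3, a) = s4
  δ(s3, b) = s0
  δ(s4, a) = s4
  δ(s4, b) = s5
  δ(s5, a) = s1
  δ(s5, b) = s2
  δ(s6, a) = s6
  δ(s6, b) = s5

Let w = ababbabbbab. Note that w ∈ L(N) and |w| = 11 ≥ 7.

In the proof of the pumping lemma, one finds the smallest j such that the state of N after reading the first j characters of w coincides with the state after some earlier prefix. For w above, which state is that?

Run of N on w = a b a b b a b b b a b:
  step 0: s0  (start)
  step 1: s4  (read a: s0→s4)
  step 2: s5  (read b: s4→s5)
  step 3: s1  (read a: s5→s1)
  step 4: s1  (read b: s1→s1)   ← first repeat (s1 seen earlier)
  step 5: s1  (read b: s1→s1)
  step 6: s1  (read a: s1→s1)
  step 7: s1  (read b: s1→s1)
  step 8: s1  (read b: s1→s1)
  step 9: s1  (read b: s1→s1)
  step 10: s1  (read a: s1→s1)
  step 11: s1  (read b: s1→s1)

The earliest repeat is at step j = 4: N is in s1, which it already visited at step i = 3.
Pumping length from the standard proof: p = 7 (the number of states). The repeated state found above gives |xy| = j ≤ 7 and |y| = j − i ≥ 1.

s1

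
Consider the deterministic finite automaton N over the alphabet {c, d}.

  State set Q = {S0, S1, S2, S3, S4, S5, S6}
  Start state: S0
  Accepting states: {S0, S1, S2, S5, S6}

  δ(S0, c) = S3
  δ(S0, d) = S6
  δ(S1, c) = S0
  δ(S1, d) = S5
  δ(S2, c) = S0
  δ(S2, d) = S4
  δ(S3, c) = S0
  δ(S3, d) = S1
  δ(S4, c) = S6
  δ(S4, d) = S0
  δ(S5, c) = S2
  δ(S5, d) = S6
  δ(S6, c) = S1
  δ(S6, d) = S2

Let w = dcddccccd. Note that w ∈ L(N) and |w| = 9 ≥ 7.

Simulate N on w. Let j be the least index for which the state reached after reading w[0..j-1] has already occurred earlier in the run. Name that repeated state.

S6

Run of N on w = d c d d c c c c d:
  step 0: S0  (start)
  step 1: S6  (read d: S0→S6)
  step 2: S1  (read c: S6→S1)
  step 3: S5  (read d: S1→S5)
  step 4: S6  (read d: S5→S6)   ← first repeat (S6 seen earlier)
  step 5: S1  (read c: S6→S1)
  step 6: S0  (read c: S1→S0)
  step 7: S3  (read c: S0→S3)
  step 8: S0  (read c: S3→S0)
  step 9: S6  (read d: S0→S6)

The earliest repeat is at step j = 4: N is in S6, which it already visited at step i = 1.
Pumping length from the standard proof: p = 7 (the number of states). The repeated state found above gives |xy| = j ≤ 7 and |y| = j − i ≥ 1.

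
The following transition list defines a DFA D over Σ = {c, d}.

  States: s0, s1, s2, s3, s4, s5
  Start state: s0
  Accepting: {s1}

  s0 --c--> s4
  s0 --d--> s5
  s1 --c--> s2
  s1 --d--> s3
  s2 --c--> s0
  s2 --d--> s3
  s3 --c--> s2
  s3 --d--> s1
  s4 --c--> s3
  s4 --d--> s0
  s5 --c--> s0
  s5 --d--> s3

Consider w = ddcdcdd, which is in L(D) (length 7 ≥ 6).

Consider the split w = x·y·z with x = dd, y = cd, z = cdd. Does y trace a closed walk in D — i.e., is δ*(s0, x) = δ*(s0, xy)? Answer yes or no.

yes

Run of D on the first 4 characters of w = d d c d:
  step 0: s0  (start)
  step 1: s5  (read d: s0→s5)
  step 2: s3  (read d: s5→s3)
  step 3: s2  (read c: s3→s2)
  step 4: s3  (read d: s2→s3)

After x (step 2): s3. After xy (step 4): s3.
They match, so y = cd drives D around a cycle from s3 back to itself; pumping y any number of times keeps D in s3 before reading z, and xyⁱz ∈ L(D) for every i ≥ 0.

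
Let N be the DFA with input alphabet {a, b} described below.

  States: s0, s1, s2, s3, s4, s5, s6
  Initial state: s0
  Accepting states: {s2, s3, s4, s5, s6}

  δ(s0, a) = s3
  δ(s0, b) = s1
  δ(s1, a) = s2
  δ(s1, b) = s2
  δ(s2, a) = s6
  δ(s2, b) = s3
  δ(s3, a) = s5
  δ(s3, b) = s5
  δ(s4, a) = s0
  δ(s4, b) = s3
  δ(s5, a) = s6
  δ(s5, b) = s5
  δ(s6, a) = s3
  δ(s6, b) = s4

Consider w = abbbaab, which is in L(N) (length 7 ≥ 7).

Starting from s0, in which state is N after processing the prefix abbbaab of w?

s5

State sequence: s0 -a-> s3 -b-> s5 -b-> s5 -b-> s5 -a-> s6 -a-> s3 -b-> s5

After reading 7 characters, N is in state s5.
(This kind of state-tracing is the core of the pumping-lemma construction: with 7 states, pigeonhole forces a repeat within the first 7 steps.)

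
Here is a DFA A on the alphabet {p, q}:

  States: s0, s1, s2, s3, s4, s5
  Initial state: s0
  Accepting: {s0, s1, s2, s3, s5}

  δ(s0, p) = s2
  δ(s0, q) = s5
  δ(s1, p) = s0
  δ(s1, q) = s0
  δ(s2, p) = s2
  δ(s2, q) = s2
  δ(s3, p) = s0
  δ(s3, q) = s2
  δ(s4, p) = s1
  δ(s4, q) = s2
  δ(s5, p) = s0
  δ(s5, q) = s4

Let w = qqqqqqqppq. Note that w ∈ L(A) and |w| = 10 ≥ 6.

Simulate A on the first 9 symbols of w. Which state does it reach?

State sequence: s0 -q-> s5 -q-> s4 -q-> s2 -q-> s2 -q-> s2 -q-> s2 -q-> s2 -p-> s2 -p-> s2

After reading 9 characters, A is in state s2.

s2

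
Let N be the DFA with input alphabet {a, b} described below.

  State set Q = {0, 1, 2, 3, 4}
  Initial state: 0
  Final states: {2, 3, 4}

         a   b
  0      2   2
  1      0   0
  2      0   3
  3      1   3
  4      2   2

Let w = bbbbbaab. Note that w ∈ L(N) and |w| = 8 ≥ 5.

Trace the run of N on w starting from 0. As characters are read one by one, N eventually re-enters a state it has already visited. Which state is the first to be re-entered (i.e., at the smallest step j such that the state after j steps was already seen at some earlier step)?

State sequence: 0 -b-> 2 -b-> 3 -b-> 3 -b-> 3 -b-> 3 -a-> 1 -a-> 0 -b-> 2
First repeat at step 3: 3 was already visited.

The earliest repeat is at step j = 3: N is in 3, which it already visited at step i = 2.

3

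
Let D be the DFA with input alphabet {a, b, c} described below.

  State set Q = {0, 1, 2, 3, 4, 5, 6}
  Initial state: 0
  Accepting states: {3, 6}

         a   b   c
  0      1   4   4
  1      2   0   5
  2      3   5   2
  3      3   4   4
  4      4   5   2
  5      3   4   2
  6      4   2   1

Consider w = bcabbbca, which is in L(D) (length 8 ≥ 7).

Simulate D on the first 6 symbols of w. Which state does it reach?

4

Run of D on the first 6 characters of w = b c a b b b:
  step 0: 0  (start)
  step 1: 4  (read b: 0→4)
  step 2: 2  (read c: 4→2)
  step 3: 3  (read a: 2→3)
  step 4: 4  (read b: 3→4)
  step 5: 5  (read b: 4→5)
  step 6: 4  (read b: 5→4)

After reading 6 characters, D is in state 4.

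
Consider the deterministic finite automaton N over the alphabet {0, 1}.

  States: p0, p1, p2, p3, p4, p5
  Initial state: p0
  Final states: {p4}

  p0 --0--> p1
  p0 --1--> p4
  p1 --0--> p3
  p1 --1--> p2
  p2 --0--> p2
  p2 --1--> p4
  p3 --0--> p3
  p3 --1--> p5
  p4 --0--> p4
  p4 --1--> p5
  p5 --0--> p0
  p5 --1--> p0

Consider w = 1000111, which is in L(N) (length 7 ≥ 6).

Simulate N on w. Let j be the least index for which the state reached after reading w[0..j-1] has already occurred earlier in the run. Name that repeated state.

State sequence: p0 -1-> p4 -0-> p4 -0-> p4 -0-> p4 -1-> p5 -1-> p0 -1-> p4
First repeat at step 2: p4 was already visited.

The earliest repeat is at step j = 2: N is in p4, which it already visited at step i = 1.
Pumping length from the standard proof: p = 6 (the number of states). The repeated state found above gives |xy| = j ≤ 6 and |y| = j − i ≥ 1.

p4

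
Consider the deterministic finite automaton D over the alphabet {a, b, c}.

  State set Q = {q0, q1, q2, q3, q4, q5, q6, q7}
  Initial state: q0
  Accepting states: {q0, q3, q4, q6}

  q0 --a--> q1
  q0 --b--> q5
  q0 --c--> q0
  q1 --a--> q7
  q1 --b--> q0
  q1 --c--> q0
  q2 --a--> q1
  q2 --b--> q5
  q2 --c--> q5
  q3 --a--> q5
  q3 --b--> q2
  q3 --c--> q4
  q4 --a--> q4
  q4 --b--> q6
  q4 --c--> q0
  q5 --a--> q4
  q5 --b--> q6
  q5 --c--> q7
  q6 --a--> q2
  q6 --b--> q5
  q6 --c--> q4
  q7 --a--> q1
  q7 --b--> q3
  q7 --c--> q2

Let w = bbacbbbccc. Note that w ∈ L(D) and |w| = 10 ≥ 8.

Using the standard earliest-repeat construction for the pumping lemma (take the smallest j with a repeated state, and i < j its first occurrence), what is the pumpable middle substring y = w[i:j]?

bac

Run of D on w = b b a c b b b c c c:
  step 0: q0  (start)
  step 1: q5  (read b: q0→q5)
  step 2: q6  (read b: q5→q6)
  step 3: q2  (read a: q6→q2)
  step 4: q5  (read c: q2→q5)   ← first repeat (q5 seen earlier)
  step 5: q6  (read b: q5→q6)
  step 6: q5  (read b: q6→q5)
  step 7: q6  (read b: q5→q6)
  step 8: q4  (read c: q6→q4)
  step 9: q0  (read c: q4→q0)
  step 10: q0  (read c: q0→q0)

So i = 1, j = 4, giving x = w[0:1] = b, y = w[1:4] = bac, z = w[4:10] = bbbccc.
Check: |xy| = 4 ≤ 8 and |y| = 3 ≥ 1. Reading y takes D from q5 back to q5, so every xyⁱz is accepted.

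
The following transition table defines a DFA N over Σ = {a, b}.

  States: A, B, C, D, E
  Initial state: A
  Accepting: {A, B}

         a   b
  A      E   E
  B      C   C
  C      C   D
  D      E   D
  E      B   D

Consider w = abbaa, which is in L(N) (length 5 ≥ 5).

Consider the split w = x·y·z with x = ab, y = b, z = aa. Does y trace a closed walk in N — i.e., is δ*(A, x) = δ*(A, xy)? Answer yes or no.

State sequence: A -a-> E -b-> D -b-> D

After x (step 2): D. After xy (step 3): D.
They match, so y = b drives N around a cycle from D back to itself; pumping y any number of times keeps N in D before reading z, and xyⁱz ∈ L(N) for every i ≥ 0.

yes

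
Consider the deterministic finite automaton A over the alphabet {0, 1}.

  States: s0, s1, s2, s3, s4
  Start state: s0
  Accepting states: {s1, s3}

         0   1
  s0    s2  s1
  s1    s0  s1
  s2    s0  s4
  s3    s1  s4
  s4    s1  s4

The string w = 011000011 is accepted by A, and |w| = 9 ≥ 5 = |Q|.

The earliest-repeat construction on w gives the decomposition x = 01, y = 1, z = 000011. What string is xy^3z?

xy^3z = 01·1·1·1·000011 = 01111000011.
Reading y = 1 takes A from s4 back to s4, so after x·y·y·y the machine is still in s4, and z then leads to the accepting state s1. Hence 01111000011 ∈ L(A).

01111000011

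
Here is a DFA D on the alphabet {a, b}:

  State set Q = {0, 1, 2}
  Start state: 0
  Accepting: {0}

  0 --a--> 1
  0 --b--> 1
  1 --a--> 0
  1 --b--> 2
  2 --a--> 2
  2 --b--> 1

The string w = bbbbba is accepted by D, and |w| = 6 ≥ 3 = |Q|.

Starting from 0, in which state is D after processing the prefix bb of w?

2

State sequence: 0 -b-> 1 -b-> 2

After reading 2 characters, D is in state 2.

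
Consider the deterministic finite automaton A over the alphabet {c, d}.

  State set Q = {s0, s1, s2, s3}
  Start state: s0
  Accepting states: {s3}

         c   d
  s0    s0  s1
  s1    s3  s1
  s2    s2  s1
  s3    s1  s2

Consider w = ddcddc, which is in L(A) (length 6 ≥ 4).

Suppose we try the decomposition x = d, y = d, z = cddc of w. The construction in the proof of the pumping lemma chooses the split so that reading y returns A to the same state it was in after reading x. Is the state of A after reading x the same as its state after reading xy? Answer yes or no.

yes

State sequence: s0 -d-> s1 -d-> s1

After x (step 1): s1. After xy (step 2): s1.
They match, so y = d drives A around a cycle from s1 back to itself; pumping y any number of times keeps A in s1 before reading z, and xyⁱz ∈ L(A) for every i ≥ 0.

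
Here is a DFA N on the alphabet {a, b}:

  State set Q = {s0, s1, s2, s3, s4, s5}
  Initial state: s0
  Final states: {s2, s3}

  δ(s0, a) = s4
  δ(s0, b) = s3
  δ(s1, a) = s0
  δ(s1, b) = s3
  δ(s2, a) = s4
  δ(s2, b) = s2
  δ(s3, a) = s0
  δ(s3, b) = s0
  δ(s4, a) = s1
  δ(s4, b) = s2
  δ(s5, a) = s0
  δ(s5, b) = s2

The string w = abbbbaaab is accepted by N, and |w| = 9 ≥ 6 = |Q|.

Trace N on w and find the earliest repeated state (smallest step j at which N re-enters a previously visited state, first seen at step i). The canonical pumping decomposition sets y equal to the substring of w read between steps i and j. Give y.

Run of N on w = a b b b b a a a b:
  step 0: s0  (start)
  step 1: s4  (read a: s0→s4)
  step 2: s2  (read b: s4→s2)
  step 3: s2  (read b: s2→s2)   ← first repeat (s2 seen earlier)
  step 4: s2  (read b: s2→s2)
  step 5: s2  (read b: s2→s2)
  step 6: s4  (read a: s2→s4)
  step 7: s1  (read a: s4→s1)
  step 8: s0  (read a: s1→s0)
  step 9: s3  (read b: s0→s3)

So i = 2, j = 3, giving x = w[0:2] = ab, y = w[2:3] = b, z = w[3:9] = bbaaab.
Check: |xy| = 3 ≤ 6 and |y| = 1 ≥ 1. Reading y takes N from s2 back to s2, so every xyⁱz is accepted.
With |Q| = 6, pigeonhole forces a state repeat no later than step 6; the substring read between the first and second visits to that state can be pumped.

b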